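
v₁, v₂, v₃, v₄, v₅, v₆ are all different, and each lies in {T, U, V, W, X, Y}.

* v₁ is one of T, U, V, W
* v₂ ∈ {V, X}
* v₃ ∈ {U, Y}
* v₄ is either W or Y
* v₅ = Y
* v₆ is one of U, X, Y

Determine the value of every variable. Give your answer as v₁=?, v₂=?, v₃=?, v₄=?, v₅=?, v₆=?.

v₅'s domain is down to {Y}, so v₅ = Y. Remove Y from v₃, v₄, v₆.
v₃ must be U (only option left). Eliminate U elsewhere: v₁, v₆.
v₄ must be W (only option left). Eliminate W elsewhere: v₁.
That leaves v₆ = X. So v₂ can't be X.
v₂'s domain is down to {V}, so v₂ = V. So v₁ can't be V.
v₁ must be T (only option left).

v₁=T, v₂=V, v₃=U, v₄=W, v₅=Y, v₆=X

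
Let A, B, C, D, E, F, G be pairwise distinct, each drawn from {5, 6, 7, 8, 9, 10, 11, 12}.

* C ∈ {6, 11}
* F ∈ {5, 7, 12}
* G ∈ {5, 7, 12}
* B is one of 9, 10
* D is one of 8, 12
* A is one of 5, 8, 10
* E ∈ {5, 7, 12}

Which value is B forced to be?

9

E, F, G share exactly the 3 values {5, 7, 12}; by pigeonhole those values go to them, so strike 5, 7, 12 from A, D.
D's domain is down to {8}, so D = 8. Strike 8 from A.
A must be 10 (only option left). Remove 10 from B.
So B = 9.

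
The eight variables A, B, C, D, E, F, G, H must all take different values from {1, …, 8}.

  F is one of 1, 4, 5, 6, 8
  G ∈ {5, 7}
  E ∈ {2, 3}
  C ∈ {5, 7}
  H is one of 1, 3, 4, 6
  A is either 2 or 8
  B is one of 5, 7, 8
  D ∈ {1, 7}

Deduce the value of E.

The 2 variables C and G are confined to {5, 7}, which locks those values in; drop them from B, D, F.
B's domain is down to {8}, so B = 8. Remove 8 from A, F.
That leaves D = 1. Remove 1 from F, H.
A's domain is down to {2}, so A = 2. Strike 2 from E.
So E = 3.

3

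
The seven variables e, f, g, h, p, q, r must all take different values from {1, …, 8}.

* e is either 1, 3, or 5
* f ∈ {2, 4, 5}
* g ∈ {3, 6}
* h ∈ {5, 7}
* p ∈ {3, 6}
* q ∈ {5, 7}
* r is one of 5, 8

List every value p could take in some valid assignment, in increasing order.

g and p share exactly the 2 values {3, 6}; by pigeonhole those values go to them, so strike 3, 6 from e.
h and q share exactly the 2 values {5, 7}; by pigeonhole those values go to them, so strike 5, 7 from e, f, r.
e must be 1 (only option left).
r has just one choice, so r = 8.
No further eliminations apply; p can still be any of 3, 6.

3, 6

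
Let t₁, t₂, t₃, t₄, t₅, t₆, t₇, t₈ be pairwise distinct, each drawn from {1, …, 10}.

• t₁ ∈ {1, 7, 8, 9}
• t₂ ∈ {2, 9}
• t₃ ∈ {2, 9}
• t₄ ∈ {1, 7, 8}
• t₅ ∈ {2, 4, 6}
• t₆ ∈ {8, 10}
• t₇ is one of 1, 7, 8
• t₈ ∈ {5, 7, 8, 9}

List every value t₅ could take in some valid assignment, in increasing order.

4, 6

The 2 variables t₂ and t₃ are confined to {2, 9}, which locks those values in; drop them from t₁, t₅, t₈.
t₁, t₄, t₇ share exactly the 3 values {1, 7, 8}; by pigeonhole those values go to them, so strike 1, 7, 8 from t₆, t₈.
t₆ must be 10 (only option left).
t₈'s domain is down to {5}, so t₈ = 5.
No further eliminations apply; t₅ can still be any of 4, 6.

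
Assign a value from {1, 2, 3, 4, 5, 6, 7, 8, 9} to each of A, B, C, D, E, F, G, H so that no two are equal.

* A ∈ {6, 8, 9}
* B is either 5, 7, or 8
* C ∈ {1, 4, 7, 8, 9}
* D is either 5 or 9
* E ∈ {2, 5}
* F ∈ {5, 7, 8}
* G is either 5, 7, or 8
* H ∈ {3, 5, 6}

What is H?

The 3 variables B, F, G are confined to {5, 7, 8}, which locks those values in; drop them from A, C, D, E, H.
D has just one choice, so D = 9. Remove 9 from A, C.
E has just one choice, so E = 2.
A has just one choice, so A = 6. So H can't be 6.
So H = 3.

3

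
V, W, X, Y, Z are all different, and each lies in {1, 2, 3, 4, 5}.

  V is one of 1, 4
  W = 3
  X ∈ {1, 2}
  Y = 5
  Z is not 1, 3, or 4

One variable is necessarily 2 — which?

W has just one choice, so W = 3.
Y has just one choice, so Y = 5. Eliminate 5 elsewhere: Z.
So 2 goes to Z.

Z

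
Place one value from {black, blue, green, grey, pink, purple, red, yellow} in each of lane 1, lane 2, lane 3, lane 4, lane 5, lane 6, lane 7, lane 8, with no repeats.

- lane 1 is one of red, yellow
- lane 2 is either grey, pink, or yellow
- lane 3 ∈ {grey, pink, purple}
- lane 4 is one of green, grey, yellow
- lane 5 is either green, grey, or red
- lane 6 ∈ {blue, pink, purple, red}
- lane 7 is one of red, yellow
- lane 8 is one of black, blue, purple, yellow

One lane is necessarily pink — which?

lane 2

The 8 variables draw from only 8 values {black, blue, green, grey, pink, purple, red, yellow}, so each is used; only lane 8 can be black, hence lane 8 = black.
The 7 still-open variables draw from only 7 values {blue, green, grey, pink, purple, red, yellow}, so each is used; only lane 6 can be blue, hence lane 6 = blue.
Among the 6 still-open variables, purple fits only lane 3 (and all 6 values in {green, grey, pink, purple, red, yellow} must be used), so lane 3 = purple.
Among the 5 still-open variables, pink fits only lane 2 (and all 5 values in {green, grey, pink, red, yellow} must be used), so lane 2 = pink.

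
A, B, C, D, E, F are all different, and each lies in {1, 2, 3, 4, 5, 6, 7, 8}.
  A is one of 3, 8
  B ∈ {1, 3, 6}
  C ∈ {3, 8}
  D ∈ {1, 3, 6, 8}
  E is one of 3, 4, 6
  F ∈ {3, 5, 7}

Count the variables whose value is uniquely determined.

A and C between them cover only {3, 8} — a naked pair. Remove those values from B, D, E, F.
B and D share exactly the 2 values {1, 6}; by pigeonhole those values go to them, so strike 1, 6 from E.
That leaves E = 4.
Determined: E=4. The other variables each still have more than one consistent value. That makes 1.

1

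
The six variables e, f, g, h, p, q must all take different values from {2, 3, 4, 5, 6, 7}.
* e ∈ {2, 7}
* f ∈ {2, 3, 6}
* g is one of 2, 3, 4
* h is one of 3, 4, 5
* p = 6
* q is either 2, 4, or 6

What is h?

5

p must be 6 (only option left). Remove 6 from f, q.
The 5 still-open variables draw from only 5 values {2, 3, 4, 5, 7}, so each is used; only h can be 5, hence h = 5.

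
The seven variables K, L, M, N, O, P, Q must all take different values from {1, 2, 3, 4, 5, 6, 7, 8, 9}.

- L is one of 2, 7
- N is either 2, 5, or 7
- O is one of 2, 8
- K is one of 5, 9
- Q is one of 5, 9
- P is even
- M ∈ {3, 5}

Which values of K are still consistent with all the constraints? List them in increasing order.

5, 9

K and Q between them cover only {5, 9} — a naked pair. Remove those values from M, N.
M has just one choice, so M = 3.
The 2 variables L and N are confined to {2, 7}, which locks those values in; drop them from O, P.
O must be 8 (only option left). So P can't be 8.
No further eliminations apply; K can still be any of 5, 9.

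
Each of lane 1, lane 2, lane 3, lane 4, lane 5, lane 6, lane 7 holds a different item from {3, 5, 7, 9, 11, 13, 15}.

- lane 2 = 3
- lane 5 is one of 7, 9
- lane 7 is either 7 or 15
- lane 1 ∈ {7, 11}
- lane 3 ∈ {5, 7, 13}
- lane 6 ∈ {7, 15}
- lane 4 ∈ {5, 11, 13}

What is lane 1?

11

lane 2 must be 3 (only option left).
The 6 still-open variables draw from only 6 values {5, 7, 9, 11, 13, 15}, so each is used; only lane 5 can be 9, hence lane 5 = 9.
The 2 variables lane 6 and lane 7 are confined to {7, 15}, which locks those values in; drop them from lane 1, lane 3.
So lane 1 = 11.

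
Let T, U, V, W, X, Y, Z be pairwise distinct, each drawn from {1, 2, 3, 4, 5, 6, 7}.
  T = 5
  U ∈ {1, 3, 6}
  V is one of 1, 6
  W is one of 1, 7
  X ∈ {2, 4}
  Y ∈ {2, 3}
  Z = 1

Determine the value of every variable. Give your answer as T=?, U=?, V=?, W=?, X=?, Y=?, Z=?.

T's domain is down to {5}, so T = 5.
Z must be 1 (only option left). So U, V, W can't be 1.
That leaves V = 6. Remove 6 from U.
W must be 7 (only option left).
U's domain is down to {3}, so U = 3. So Y can't be 3.
Y has just one choice, so Y = 2. Strike 2 from X.
X must be 4 (only option left).

T=5, U=3, V=6, W=7, X=4, Y=2, Z=1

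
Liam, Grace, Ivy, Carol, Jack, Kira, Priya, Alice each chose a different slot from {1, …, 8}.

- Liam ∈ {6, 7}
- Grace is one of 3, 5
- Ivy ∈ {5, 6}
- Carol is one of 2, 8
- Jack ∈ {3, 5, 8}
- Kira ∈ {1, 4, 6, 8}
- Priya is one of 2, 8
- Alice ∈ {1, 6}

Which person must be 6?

Ivy

Among the 8 variables, 4 fits only Kira (and all 8 values in {1, 2, 3, 4, 5, 6, 7, 8} must be used), so Kira = 4.
Among the 7 still-open variables, 1 fits only Alice (and all 7 values in {1, 2, 3, 5, 6, 7, 8} must be used), so Alice = 1.
The 6 still-open variables together cover exactly {2, 3, 5, 6, 7, 8} — 6 values for 6 variables — and 7 appears only in Liam's list, so Liam = 7.
The 5 still-open variables draw from only 5 values {2, 3, 5, 6, 8}, so each is used; only Ivy can be 6, hence Ivy = 6.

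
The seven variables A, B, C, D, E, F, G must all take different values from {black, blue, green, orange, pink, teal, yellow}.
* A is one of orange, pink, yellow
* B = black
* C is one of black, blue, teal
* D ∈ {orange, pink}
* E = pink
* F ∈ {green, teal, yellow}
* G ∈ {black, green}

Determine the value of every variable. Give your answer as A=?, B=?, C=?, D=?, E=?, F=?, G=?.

A=yellow, B=black, C=blue, D=orange, E=pink, F=teal, G=green

B has just one choice, so B = black. Eliminate black elsewhere: C, G.
That leaves E = pink. Remove pink from A, D.
G has just one choice, so G = green. So F can't be green.
D must be orange (only option left). Remove orange from A.
A has just one choice, so A = yellow. Strike yellow from F.
F must be teal (only option left). Strike teal from C.
C must be blue (only option left).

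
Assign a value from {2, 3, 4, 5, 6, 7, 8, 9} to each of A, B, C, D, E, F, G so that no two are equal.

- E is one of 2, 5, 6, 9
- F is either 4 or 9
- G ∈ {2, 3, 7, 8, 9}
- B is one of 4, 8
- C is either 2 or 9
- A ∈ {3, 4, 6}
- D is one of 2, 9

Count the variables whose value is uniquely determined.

2

C and D share exactly the 2 values {2, 9}; by pigeonhole those values go to them, so strike 2, 9 from E, F, G.
F has just one choice, so F = 4. Remove 4 from A, B.
B must be 8 (only option left). Strike 8 from G.
Determined: B=8, F=4. The other variables each still have more than one consistent value. That makes 2.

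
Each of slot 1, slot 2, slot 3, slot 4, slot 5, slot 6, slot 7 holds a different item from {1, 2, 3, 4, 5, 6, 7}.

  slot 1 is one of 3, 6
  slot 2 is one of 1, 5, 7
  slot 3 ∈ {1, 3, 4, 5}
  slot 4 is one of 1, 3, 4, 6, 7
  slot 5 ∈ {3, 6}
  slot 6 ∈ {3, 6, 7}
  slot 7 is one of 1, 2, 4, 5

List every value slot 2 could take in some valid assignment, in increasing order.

1, 5

The 7 variables draw from only 7 values {1, 2, 3, 4, 5, 6, 7}, so each is used; only slot 7 can be 2, hence slot 7 = 2.
The 2 variables slot 1 and slot 5 are confined to {3, 6}, which locks those values in; drop them from slot 3, slot 4, slot 6.
That leaves slot 6 = 7. So slot 2, slot 4 can't be 7.
No further eliminations apply; slot 2 can still be any of 1, 5.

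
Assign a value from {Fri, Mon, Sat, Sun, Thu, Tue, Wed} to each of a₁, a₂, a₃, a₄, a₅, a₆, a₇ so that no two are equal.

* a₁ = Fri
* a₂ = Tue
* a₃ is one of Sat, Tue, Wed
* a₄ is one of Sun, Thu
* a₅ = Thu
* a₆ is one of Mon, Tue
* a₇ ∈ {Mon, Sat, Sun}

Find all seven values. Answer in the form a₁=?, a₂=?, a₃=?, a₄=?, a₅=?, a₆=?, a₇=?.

a₁=Fri, a₂=Tue, a₃=Wed, a₄=Sun, a₅=Thu, a₆=Mon, a₇=Sat

a₁ must be Fri (only option left).
That leaves a₂ = Tue. Strike Tue from a₃, a₆.
a₅ must be Thu (only option left). So a₄ can't be Thu.
a₆ must be Mon (only option left). Remove Mon from a₇.
a₄'s domain is down to {Sun}, so a₄ = Sun. Remove Sun from a₇.
a₇ must be Sat (only option left). So a₃ can't be Sat.
That leaves a₃ = Wed.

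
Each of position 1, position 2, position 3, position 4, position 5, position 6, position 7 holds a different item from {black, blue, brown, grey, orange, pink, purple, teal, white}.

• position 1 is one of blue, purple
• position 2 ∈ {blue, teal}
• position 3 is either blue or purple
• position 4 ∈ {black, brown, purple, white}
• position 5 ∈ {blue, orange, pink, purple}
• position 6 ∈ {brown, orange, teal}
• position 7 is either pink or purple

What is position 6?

The 2 variables position 1 and position 3 are confined to {blue, purple}, which locks those values in; drop them from position 2, position 4, position 5, position 7.
That leaves position 2 = teal. So position 6 can't be teal.
That leaves position 7 = pink. Strike pink from position 5.
position 5's domain is down to {orange}, so position 5 = orange. Remove orange from position 6.
So position 6 = brown.

brown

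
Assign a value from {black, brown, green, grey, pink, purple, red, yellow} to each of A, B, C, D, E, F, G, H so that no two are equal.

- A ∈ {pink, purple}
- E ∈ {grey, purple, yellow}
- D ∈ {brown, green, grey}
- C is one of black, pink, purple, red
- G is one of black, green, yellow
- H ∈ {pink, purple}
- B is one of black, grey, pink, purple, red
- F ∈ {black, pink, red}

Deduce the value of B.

grey

The 8 variables together cover exactly {black, brown, green, grey, pink, purple, red, yellow} — 8 values for 8 variables — and brown appears only in D's list, so D = brown.
The 7 still-open variables draw from only 7 values {black, green, grey, pink, purple, red, yellow}, so each is used; only G can be green, hence G = green.
Among the 6 still-open variables, yellow fits only E (and all 6 values in {black, grey, pink, purple, red, yellow} must be used), so E = yellow.
The 5 still-open variables together cover exactly {black, grey, pink, purple, red} — 5 values for 5 variables — and grey appears only in B's list, so B = grey.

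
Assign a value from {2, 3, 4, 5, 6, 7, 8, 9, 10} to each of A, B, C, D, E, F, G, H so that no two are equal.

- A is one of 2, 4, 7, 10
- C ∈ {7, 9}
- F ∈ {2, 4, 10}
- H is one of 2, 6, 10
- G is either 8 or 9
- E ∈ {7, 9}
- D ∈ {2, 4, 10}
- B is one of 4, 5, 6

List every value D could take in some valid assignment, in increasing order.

2, 4, 10

Among the 8 variables, 5 fits only B (and all 8 values in {2, 4, 5, 6, 7, 8, 9, 10} must be used), so B = 5.
Among the 7 still-open variables, 6 fits only H (and all 7 values in {2, 4, 6, 7, 8, 9, 10} must be used), so H = 6.
The 6 still-open variables together cover exactly {2, 4, 7, 8, 9, 10} — 6 values for 6 variables — and 8 appears only in G's list, so G = 8.
The 2 variables C and E are confined to {7, 9}, which locks those values in; drop them from A.
No further eliminations apply; D can still be any of 2, 4, 10.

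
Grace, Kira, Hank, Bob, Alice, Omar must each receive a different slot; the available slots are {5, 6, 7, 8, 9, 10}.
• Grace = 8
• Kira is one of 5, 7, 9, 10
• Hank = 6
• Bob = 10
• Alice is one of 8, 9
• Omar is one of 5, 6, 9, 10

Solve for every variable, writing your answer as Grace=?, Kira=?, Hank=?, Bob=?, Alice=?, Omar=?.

Grace=8, Kira=7, Hank=6, Bob=10, Alice=9, Omar=5

Grace has just one choice, so Grace = 8. Strike 8 from Alice.
That leaves Hank = 6. Remove 6 from Omar.
That leaves Bob = 10. Remove 10 from Kira, Omar.
Alice must be 9 (only option left). Remove 9 from Kira, Omar.
Omar's domain is down to {5}, so Omar = 5. Eliminate 5 elsewhere: Kira.
Kira must be 7 (only option left).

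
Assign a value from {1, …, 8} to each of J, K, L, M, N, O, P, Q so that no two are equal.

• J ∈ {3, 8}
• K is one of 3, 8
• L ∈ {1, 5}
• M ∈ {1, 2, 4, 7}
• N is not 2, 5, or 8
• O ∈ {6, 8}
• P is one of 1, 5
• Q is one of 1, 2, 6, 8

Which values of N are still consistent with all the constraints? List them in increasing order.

J and K share exactly the 2 values {3, 8}; by pigeonhole those values go to them, so strike 3, 8 from N, O, Q.
O's domain is down to {6}, so O = 6. Strike 6 from N, Q.
The 2 variables L and P are confined to {1, 5}, which locks those values in; drop them from M, N, Q.
That leaves Q = 2. Remove 2 from M.
No further eliminations apply; N can still be any of 4, 7.

4, 7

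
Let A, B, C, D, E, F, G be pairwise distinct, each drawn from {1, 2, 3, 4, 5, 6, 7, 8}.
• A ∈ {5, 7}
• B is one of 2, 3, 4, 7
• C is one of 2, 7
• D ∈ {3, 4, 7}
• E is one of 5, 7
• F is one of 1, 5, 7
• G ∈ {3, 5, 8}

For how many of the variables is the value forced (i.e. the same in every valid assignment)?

The 7 variables together cover exactly {1, 2, 3, 4, 5, 7, 8} — 7 values for 7 variables — and 1 appears only in F's list, so F = 1.
Among the 6 still-open variables, 8 fits only G (and all 6 values in {2, 3, 4, 5, 7, 8} must be used), so G = 8.
The 2 variables A and E are confined to {5, 7}, which locks those values in; drop them from B, C, D.
C must be 2 (only option left). Eliminate 2 elsewhere: B.
Determined: C=2, F=1, G=8. The other variables each still have more than one consistent value. That makes 3.

3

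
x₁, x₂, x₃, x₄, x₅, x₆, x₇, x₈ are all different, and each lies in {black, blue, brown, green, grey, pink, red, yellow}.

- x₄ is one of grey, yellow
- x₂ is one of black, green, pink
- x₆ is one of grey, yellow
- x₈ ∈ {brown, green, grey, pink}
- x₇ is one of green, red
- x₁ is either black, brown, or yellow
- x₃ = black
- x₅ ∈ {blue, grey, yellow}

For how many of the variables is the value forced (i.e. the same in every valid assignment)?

4

x₃ has just one choice, so x₃ = black. Remove black from x₁, x₂.
The 7 still-open variables draw from only 7 values {blue, brown, green, grey, pink, red, yellow}, so each is used; only x₅ can be blue, hence x₅ = blue.
Among the 6 still-open variables, red fits only x₇ (and all 6 values in {brown, green, grey, pink, red, yellow} must be used), so x₇ = red.
x₄ and x₆ share exactly the 2 values {grey, yellow}; by pigeonhole those values go to them, so strike grey, yellow from x₁, x₈.
x₁ must be brown (only option left). Strike brown from x₈.
Determined: x₁=brown, x₃=black, x₅=blue, x₇=red. The other variables each still have more than one consistent value. That makes 4.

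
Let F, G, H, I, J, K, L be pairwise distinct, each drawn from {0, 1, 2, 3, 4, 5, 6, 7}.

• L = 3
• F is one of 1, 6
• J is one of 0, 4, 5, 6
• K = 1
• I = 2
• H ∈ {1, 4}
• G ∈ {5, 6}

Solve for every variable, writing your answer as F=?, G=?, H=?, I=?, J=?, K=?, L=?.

F=6, G=5, H=4, I=2, J=0, K=1, L=3

I's domain is down to {2}, so I = 2.
That leaves K = 1. Remove 1 from F, H.
L's domain is down to {3}, so L = 3.
That leaves F = 6. Remove 6 from G, J.
G must be 5 (only option left). Eliminate 5 elsewhere: J.
H must be 4 (only option left). Strike 4 from J.
J has just one choice, so J = 0.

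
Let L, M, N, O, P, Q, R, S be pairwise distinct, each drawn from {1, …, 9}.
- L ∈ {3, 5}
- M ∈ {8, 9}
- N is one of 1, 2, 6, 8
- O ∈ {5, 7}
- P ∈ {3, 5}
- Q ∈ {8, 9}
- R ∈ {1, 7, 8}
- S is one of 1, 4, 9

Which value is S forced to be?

4

L and P between them cover only {3, 5} — a naked pair. Remove those values from O.
O must be 7 (only option left). Eliminate 7 elsewhere: R.
M and Q between them cover only {8, 9} — a naked pair. Remove those values from N, R, S.
R must be 1 (only option left). Strike 1 from N, S.
So S = 4.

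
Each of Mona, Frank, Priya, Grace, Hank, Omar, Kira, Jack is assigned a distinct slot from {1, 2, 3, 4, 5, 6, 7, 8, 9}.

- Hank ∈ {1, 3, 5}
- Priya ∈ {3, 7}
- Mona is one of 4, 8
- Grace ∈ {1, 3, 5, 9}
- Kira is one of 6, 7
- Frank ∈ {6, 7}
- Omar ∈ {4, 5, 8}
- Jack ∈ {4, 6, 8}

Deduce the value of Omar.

The 8 variables draw from only 8 values {1, 3, 4, 5, 6, 7, 8, 9}, so each is used; only Grace can be 9, hence Grace = 9.
The 7 still-open variables together cover exactly {1, 3, 4, 5, 6, 7, 8} — 7 values for 7 variables — and 1 appears only in Hank's list, so Hank = 1.
Among the 6 still-open variables, 3 fits only Priya (and all 6 values in {3, 4, 5, 6, 7, 8} must be used), so Priya = 3.
The 5 still-open variables draw from only 5 values {4, 5, 6, 7, 8}, so each is used; only Omar can be 5, hence Omar = 5.

5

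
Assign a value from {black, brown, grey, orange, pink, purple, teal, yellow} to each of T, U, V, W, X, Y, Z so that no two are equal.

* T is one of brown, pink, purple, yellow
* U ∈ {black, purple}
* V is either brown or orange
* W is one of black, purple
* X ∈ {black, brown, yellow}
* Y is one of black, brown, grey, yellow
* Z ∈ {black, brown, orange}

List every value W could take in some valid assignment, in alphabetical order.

black, purple

Among the 7 variables, grey fits only Y (and all 7 values in {black, brown, grey, orange, pink, purple, yellow} must be used), so Y = grey.
The 6 still-open variables draw from only 6 values {black, brown, orange, pink, purple, yellow}, so each is used; only T can be pink, hence T = pink.
The 5 still-open variables together cover exactly {black, brown, orange, purple, yellow} — 5 values for 5 variables — and yellow appears only in X's list, so X = yellow.
U and W share exactly the 2 values {black, purple}; by pigeonhole those values go to them, so strike black, purple from Z.
No further eliminations apply; W can still be any of black, purple.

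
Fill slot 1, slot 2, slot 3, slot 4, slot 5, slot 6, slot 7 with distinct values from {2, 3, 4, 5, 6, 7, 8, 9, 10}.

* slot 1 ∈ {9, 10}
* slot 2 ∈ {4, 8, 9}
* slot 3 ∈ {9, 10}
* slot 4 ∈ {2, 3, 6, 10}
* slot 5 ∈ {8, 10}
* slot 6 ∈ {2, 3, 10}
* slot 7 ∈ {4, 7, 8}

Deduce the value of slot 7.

slot 1 and slot 3 share exactly the 2 values {9, 10}; by pigeonhole those values go to them, so strike 9, 10 from slot 2, slot 4, slot 5, slot 6.
slot 5's domain is down to {8}, so slot 5 = 8. Remove 8 from slot 2, slot 7.
That leaves slot 2 = 4. Eliminate 4 elsewhere: slot 7.
So slot 7 = 7.

7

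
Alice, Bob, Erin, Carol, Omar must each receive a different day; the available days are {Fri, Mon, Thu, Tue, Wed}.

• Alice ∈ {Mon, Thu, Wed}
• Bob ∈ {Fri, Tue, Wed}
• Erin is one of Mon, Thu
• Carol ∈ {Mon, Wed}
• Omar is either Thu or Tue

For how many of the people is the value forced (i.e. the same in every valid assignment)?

2

The 5 variables draw from only 5 values {Fri, Mon, Thu, Tue, Wed}, so each is used; only Bob can be Fri, hence Bob = Fri.
The 4 still-open variables together cover exactly {Mon, Thu, Tue, Wed} — 4 values for 4 variables — and Tue appears only in Omar's list, so Omar = Tue.
Determined: Bob=Fri, Omar=Tue. The other people each still have more than one consistent value. That makes 2.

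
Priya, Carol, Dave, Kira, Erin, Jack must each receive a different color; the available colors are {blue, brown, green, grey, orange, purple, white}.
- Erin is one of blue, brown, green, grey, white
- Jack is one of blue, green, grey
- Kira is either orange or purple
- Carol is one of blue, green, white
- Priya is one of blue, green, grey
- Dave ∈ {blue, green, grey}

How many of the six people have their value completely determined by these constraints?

Priya, Dave, Jack share exactly the 3 values {blue, green, grey}; by pigeonhole those values go to them, so strike blue, green, grey from Carol, Erin.
That leaves Carol = white. So Erin can't be white.
That leaves Erin = brown.
Determined: Carol=white, Erin=brown. The other people each still have more than one consistent value. That makes 2.

2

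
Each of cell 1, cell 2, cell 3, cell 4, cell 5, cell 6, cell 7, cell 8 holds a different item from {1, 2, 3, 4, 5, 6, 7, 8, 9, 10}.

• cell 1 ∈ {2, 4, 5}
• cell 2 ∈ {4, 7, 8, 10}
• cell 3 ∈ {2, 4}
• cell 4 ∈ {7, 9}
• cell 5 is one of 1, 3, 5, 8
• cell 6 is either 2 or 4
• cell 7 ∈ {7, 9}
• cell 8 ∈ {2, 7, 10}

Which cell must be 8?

cell 2

cell 3 and cell 6 share exactly the 2 values {2, 4}; by pigeonhole those values go to them, so strike 2, 4 from cell 1, cell 2, cell 8.
That leaves cell 1 = 5. Remove 5 from cell 5.
cell 4 and cell 7 between them cover only {7, 9} — a naked pair. Remove those values from cell 2, cell 8.
cell 8 must be 10 (only option left). Eliminate 10 elsewhere: cell 2.
So 8 goes to cell 2.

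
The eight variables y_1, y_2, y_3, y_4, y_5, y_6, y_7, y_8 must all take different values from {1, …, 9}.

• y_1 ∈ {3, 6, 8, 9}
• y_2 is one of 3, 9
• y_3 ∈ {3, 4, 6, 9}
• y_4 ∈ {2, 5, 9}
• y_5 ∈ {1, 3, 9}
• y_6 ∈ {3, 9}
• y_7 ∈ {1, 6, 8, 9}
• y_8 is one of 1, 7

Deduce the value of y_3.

4

y_2 and y_6 share exactly the 2 values {3, 9}; by pigeonhole those values go to them, so strike 3, 9 from y_1, y_3, y_4, y_5, y_7.
That leaves y_5 = 1. Strike 1 from y_7, y_8.
y_8's domain is down to {7}, so y_8 = 7.
y_1 and y_7 between them cover only {6, 8} — a naked pair. Remove those values from y_3.
So y_3 = 4.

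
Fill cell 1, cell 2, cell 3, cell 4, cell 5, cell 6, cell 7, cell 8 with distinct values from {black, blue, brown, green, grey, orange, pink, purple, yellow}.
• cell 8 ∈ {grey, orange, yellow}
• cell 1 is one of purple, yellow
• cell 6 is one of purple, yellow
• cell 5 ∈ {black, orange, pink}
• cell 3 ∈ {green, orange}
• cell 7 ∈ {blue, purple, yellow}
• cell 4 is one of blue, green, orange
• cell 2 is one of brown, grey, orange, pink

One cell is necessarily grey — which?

cell 1 and cell 6 share exactly the 2 values {purple, yellow}; by pigeonhole those values go to them, so strike purple, yellow from cell 7, cell 8.
That leaves cell 7 = blue. Remove blue from cell 4.
The 2 variables cell 3 and cell 4 are confined to {green, orange}, which locks those values in; drop them from cell 2, cell 5, cell 8.
So grey goes to cell 8.

cell 8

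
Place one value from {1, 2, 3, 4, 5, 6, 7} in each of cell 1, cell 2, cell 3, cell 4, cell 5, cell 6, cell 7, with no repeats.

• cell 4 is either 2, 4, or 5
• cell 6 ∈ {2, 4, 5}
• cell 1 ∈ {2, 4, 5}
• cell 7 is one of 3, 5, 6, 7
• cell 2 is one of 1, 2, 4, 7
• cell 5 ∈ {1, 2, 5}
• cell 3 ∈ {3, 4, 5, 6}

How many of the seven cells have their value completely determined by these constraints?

cell 1, cell 4, cell 6 between them cover only {2, 4, 5} — a naked triple. Remove those values from cell 2, cell 3, cell 5, cell 7.
cell 5 must be 1 (only option left). Eliminate 1 elsewhere: cell 2.
cell 2 has just one choice, so cell 2 = 7. So cell 7 can't be 7.
Determined: cell 2=7, cell 5=1. The other cells each still have more than one consistent value. That makes 2.

2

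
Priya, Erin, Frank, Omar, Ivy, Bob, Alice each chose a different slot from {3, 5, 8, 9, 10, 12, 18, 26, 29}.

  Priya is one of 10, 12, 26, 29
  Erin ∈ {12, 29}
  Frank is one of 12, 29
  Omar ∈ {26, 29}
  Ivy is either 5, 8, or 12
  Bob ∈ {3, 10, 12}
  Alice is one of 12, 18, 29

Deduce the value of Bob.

Erin and Frank between them cover only {12, 29} — a naked pair. Remove those values from Priya, Omar, Ivy, Bob, Alice.
Omar's domain is down to {26}, so Omar = 26. So Priya can't be 26.
Alice must be 18 (only option left).
Priya has just one choice, so Priya = 10. Remove 10 from Bob.
So Bob = 3.

3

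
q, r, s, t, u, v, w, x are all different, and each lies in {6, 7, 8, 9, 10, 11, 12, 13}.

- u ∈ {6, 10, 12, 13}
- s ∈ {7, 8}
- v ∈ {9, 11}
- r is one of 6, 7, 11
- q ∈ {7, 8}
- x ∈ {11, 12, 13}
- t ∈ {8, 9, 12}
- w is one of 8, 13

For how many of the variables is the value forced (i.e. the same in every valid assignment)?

The 8 variables draw from only 8 values {6, 7, 8, 9, 10, 11, 12, 13}, so each is used; only u can be 10, hence u = 10.
Among the 7 still-open variables, 6 fits only r (and all 7 values in {6, 7, 8, 9, 11, 12, 13} must be used), so r = 6.
The 2 variables q and s are confined to {7, 8}, which locks those values in; drop them from t, w.
That leaves w = 13. Remove 13 from x.
Determined: r=6, u=10, w=13. The other variables each still have more than one consistent value. That makes 3.

3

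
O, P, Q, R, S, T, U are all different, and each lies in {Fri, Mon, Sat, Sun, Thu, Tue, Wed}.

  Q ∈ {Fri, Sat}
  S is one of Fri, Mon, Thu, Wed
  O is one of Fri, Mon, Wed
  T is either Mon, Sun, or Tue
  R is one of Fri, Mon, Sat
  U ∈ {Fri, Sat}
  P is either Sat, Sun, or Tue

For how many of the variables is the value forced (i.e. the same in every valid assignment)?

3

Among the 7 variables, Thu fits only S (and all 7 values in {Fri, Mon, Sat, Sun, Thu, Tue, Wed} must be used), so S = Thu.
The 6 still-open variables together cover exactly {Fri, Mon, Sat, Sun, Tue, Wed} — 6 values for 6 variables — and Wed appears only in O's list, so O = Wed.
Q and U share exactly the 2 values {Fri, Sat}; by pigeonhole those values go to them, so strike Fri, Sat from P, R.
R's domain is down to {Mon}, so R = Mon. Strike Mon from T.
Determined: O=Wed, R=Mon, S=Thu. The other variables each still have more than one consistent value. That makes 3.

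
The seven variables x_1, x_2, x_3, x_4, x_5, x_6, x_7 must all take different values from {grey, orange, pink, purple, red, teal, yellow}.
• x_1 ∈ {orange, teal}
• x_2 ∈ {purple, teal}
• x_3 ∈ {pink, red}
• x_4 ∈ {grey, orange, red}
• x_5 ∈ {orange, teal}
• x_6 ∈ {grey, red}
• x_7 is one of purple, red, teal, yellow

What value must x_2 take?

The 7 variables together cover exactly {grey, orange, pink, purple, red, teal, yellow} — 7 values for 7 variables — and pink appears only in x_3's list, so x_3 = pink.
Among the 6 still-open variables, yellow fits only x_7 (and all 6 values in {grey, orange, purple, red, teal, yellow} must be used), so x_7 = yellow.
Among the 5 still-open variables, purple fits only x_2 (and all 5 values in {grey, orange, purple, red, teal} must be used), so x_2 = purple.

purple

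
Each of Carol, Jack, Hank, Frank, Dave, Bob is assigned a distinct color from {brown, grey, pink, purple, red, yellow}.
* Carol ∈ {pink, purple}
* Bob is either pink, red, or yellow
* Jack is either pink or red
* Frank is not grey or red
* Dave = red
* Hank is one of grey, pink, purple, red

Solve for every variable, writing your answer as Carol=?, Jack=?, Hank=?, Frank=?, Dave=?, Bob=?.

Carol=purple, Jack=pink, Hank=grey, Frank=brown, Dave=red, Bob=yellow

Dave's domain is down to {red}, so Dave = red. Eliminate red elsewhere: Jack, Hank, Bob.
That leaves Jack = pink. Eliminate pink elsewhere: Carol, Hank, Frank, Bob.
Bob has just one choice, so Bob = yellow. Eliminate yellow elsewhere: Frank.
Carol's domain is down to {purple}, so Carol = purple. Eliminate purple elsewhere: Hank, Frank.
That leaves Hank = grey.
Frank must be brown (only option left).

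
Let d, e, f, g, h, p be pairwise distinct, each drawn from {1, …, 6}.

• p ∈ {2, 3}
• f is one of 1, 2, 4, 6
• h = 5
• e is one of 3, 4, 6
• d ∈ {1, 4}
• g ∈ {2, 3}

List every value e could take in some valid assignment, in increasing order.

4, 6

h's domain is down to {5}, so h = 5.
The 2 variables g and p are confined to {2, 3}, which locks those values in; drop them from e, f.
No further eliminations apply; e can still be any of 4, 6.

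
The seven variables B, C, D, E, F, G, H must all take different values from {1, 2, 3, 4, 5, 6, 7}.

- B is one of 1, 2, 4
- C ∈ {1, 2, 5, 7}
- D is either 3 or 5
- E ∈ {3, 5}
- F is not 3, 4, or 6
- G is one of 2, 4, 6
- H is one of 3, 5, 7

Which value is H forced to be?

7

The 7 variables together cover exactly {1, 2, 3, 4, 5, 6, 7} — 7 values for 7 variables — and 6 appears only in G's list, so G = 6.
Among the 6 still-open variables, 4 fits only B (and all 6 values in {1, 2, 3, 4, 5, 7} must be used), so B = 4.
The 2 variables D and E are confined to {3, 5}, which locks those values in; drop them from C, F, H.
So H = 7.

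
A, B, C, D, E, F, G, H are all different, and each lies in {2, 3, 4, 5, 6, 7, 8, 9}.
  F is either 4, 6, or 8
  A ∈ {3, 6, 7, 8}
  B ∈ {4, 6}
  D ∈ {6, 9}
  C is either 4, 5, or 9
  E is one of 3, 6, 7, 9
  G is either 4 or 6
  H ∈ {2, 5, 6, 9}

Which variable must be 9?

The 8 variables draw from only 8 values {2, 3, 4, 5, 6, 7, 8, 9}, so each is used; only H can be 2, hence H = 2.
Among the 7 still-open variables, 5 fits only C (and all 7 values in {3, 4, 5, 6, 7, 8, 9} must be used), so C = 5.
B and G share exactly the 2 values {4, 6}; by pigeonhole those values go to them, so strike 4, 6 from A, D, E, F.
So 9 goes to D.

D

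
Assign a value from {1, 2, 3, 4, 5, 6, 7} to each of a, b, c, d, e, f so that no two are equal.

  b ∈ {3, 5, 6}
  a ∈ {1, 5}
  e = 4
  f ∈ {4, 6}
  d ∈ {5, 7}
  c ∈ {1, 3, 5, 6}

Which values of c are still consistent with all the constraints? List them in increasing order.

e must be 4 (only option left). Strike 4 from f.
f has just one choice, so f = 6. So b, c can't be 6.
The 4 still-open variables draw from only 4 values {1, 3, 5, 7}, so each is used; only d can be 7, hence d = 7.
No further eliminations apply; c can still be any of 1, 3, 5.

1, 3, 5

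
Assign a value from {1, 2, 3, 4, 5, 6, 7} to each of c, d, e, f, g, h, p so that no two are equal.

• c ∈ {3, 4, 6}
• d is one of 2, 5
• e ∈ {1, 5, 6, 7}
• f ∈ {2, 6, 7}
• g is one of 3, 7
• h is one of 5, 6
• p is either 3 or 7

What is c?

4

The 7 variables draw from only 7 values {1, 2, 3, 4, 5, 6, 7}, so each is used; only e can be 1, hence e = 1.
Among the 6 still-open variables, 4 fits only c (and all 6 values in {2, 3, 4, 5, 6, 7} must be used), so c = 4.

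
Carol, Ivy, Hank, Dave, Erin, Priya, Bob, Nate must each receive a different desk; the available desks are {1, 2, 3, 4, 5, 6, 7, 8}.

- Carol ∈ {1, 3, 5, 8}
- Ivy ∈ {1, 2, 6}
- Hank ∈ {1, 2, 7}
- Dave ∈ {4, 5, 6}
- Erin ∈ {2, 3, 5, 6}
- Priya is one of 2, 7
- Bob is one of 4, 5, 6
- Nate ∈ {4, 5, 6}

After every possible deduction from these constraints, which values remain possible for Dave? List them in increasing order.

The 8 variables draw from only 8 values {1, 2, 3, 4, 5, 6, 7, 8}, so each is used; only Carol can be 8, hence Carol = 8.
The 7 still-open variables together cover exactly {1, 2, 3, 4, 5, 6, 7} — 7 values for 7 variables — and 3 appears only in Erin's list, so Erin = 3.
Dave, Bob, Nate share exactly the 3 values {4, 5, 6}; by pigeonhole those values go to them, so strike 4, 5, 6 from Ivy.
No further eliminations apply; Dave can still be any of 4, 5, 6.

4, 5, 6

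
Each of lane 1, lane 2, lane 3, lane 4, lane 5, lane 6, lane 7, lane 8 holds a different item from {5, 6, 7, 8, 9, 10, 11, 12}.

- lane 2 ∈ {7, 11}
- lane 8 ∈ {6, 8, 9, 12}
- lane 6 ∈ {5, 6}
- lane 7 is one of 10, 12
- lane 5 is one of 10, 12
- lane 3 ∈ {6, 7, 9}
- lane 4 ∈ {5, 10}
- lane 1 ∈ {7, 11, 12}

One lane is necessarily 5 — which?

lane 4

Among the 8 variables, 8 fits only lane 8 (and all 8 values in {5, 6, 7, 8, 9, 10, 11, 12} must be used), so lane 8 = 8.
The 7 still-open variables together cover exactly {5, 6, 7, 9, 10, 11, 12} — 7 values for 7 variables — and 9 appears only in lane 3's list, so lane 3 = 9.
The 6 still-open variables draw from only 6 values {5, 6, 7, 10, 11, 12}, so each is used; only lane 6 can be 6, hence lane 6 = 6.
Among the 5 still-open variables, 5 fits only lane 4 (and all 5 values in {5, 7, 10, 11, 12} must be used), so lane 4 = 5.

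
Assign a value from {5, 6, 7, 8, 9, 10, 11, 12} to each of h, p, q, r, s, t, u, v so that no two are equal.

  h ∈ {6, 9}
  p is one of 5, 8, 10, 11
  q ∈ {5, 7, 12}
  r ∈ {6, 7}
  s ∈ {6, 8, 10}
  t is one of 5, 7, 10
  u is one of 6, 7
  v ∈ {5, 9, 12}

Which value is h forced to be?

The 8 variables together cover exactly {5, 6, 7, 8, 9, 10, 11, 12} — 8 values for 8 variables — and 11 appears only in p's list, so p = 11.
Among the 7 still-open variables, 8 fits only s (and all 7 values in {5, 6, 7, 8, 9, 10, 12} must be used), so s = 8.
The 6 still-open variables together cover exactly {5, 6, 7, 9, 10, 12} — 6 values for 6 variables — and 10 appears only in t's list, so t = 10.
r and u between them cover only {6, 7} — a naked pair. Remove those values from h, q.
So h = 9.

9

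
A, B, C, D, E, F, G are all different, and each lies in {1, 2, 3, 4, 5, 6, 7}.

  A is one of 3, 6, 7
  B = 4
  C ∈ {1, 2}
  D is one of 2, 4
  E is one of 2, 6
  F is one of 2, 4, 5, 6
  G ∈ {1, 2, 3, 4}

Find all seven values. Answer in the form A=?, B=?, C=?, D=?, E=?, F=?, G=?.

B's domain is down to {4}, so B = 4. Strike 4 from D, F, G.
D's domain is down to {2}, so D = 2. Eliminate 2 elsewhere: C, E, F, G.
E's domain is down to {6}, so E = 6. Strike 6 from A, F.
That leaves F = 5.
C's domain is down to {1}, so C = 1. Eliminate 1 elsewhere: G.
G's domain is down to {3}, so G = 3. So A can't be 3.
A's domain is down to {7}, so A = 7.

A=7, B=4, C=1, D=2, E=6, F=5, G=3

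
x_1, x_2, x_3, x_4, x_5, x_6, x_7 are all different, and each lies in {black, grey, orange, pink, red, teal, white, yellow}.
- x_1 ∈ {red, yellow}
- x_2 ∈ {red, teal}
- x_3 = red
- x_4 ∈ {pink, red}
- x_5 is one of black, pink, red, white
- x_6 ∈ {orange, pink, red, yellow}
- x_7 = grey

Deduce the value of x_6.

x_3 has just one choice, so x_3 = red. Remove red from x_1, x_2, x_4, x_5, x_6.
x_4 has just one choice, so x_4 = pink. So x_5, x_6 can't be pink.
x_7 has just one choice, so x_7 = grey.
That leaves x_1 = yellow. Strike yellow from x_6.
So x_6 = orange.

orange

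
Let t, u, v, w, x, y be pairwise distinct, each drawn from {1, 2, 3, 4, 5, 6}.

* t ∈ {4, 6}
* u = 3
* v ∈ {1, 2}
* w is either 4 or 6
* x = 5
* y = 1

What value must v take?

u has just one choice, so u = 3.
That leaves x = 5.
y's domain is down to {1}, so y = 1. Strike 1 from v.
So v = 2.

2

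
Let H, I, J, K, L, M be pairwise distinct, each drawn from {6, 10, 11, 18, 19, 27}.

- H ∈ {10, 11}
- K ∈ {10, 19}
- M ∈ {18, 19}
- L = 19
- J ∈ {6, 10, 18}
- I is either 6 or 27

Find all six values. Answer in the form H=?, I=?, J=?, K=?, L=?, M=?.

H=11, I=27, J=6, K=10, L=19, M=18

L has just one choice, so L = 19. Eliminate 19 elsewhere: K, M.
M's domain is down to {18}, so M = 18. Eliminate 18 elsewhere: J.
That leaves K = 10. Eliminate 10 elsewhere: H, J.
H has just one choice, so H = 11.
J has just one choice, so J = 6. Strike 6 from I.
I must be 27 (only option left).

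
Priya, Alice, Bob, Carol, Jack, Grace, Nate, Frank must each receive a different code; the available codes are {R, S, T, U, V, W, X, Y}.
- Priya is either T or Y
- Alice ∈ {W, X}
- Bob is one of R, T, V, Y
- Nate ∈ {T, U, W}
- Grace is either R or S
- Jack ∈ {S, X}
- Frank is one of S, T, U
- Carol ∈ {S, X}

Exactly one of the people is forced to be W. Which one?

Alice

The 8 variables together cover exactly {R, S, T, U, V, W, X, Y} — 8 values for 8 variables — and V appears only in Bob's list, so Bob = V.
The 7 still-open variables draw from only 7 values {R, S, T, U, W, X, Y}, so each is used; only Grace can be R, hence Grace = R.
Among the 6 still-open variables, Y fits only Priya (and all 6 values in {S, T, U, W, X, Y} must be used), so Priya = Y.
Carol and Jack share exactly the 2 values {S, X}; by pigeonhole those values go to them, so strike S, X from Alice, Frank.
So W goes to Alice.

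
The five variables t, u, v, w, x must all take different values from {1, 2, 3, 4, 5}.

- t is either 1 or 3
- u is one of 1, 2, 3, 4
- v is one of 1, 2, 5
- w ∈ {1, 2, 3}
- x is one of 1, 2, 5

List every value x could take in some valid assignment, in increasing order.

1, 2, 5

The 5 variables together cover exactly {1, 2, 3, 4, 5} — 5 values for 5 variables — and 4 appears only in u's list, so u = 4.
No further eliminations apply; x can still be any of 1, 2, 5.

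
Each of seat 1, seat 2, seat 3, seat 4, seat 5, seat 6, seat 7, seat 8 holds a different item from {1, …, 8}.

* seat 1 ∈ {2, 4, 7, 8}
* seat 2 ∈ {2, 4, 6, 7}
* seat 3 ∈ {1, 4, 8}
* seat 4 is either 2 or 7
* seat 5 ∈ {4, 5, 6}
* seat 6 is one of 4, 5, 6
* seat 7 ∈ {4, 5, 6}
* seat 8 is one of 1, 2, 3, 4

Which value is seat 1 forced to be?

8

The 8 variables together cover exactly {1, 2, 3, 4, 5, 6, 7, 8} — 8 values for 8 variables — and 3 appears only in seat 8's list, so seat 8 = 3.
Among the 7 still-open variables, 1 fits only seat 3 (and all 7 values in {1, 2, 4, 5, 6, 7, 8} must be used), so seat 3 = 1.
The 6 still-open variables together cover exactly {2, 4, 5, 6, 7, 8} — 6 values for 6 variables — and 8 appears only in seat 1's list, so seat 1 = 8.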